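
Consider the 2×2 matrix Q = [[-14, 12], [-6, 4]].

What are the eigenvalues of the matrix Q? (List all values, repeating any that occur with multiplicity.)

-8, -2

det(Q - tI) = (-14 - t)(4 - t) - (12)·(-6) = t^2 + 10t + 16.
This factors as (t + 8)·(t + 2) = 0.
Eigenvalues: -8, -2.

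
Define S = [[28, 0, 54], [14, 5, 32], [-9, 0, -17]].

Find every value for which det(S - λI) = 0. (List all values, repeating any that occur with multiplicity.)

The characteristic polynomial is p(μ) = det(μI - S).
Cofactor expansion gives p(μ) = μ^3 - 16μ^2 + 65μ - 50.
Try μ = 5: p(5) = 0, so 5 is a root.
Factor out (μ - 5): p(μ) = (μ - 5)·(μ^2 - 11μ + 10).
The quadratic factors as (μ - 1)·(μ - 10).
Eigenvalues: 1, 5, 10.

1, 5, 10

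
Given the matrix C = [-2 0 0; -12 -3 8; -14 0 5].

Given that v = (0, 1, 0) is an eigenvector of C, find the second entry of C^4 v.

81

First find the eigenvalue: Cv = (0, -3, 0) = -3·(0, 1, 0), so λ = -3.
Then C^4 v = λ^4·v = (-3)^4·(0, 1, 0) = 81·(0, 1, 0) = (0, 81, 0).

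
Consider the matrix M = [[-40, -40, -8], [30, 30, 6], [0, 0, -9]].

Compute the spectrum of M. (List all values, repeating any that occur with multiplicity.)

-10, -9, 0

Set up det(λI - M) = 0.
Expanding along the first row, p(λ) = λ^3 + 19λ^2 + 90λ.
Rational-root test: λ = 0 gives p(0) = 0.
Dividing by λ leaves λ^2 + 19λ + 90.
The quadratic factors as (λ + 10)·(λ + 9).
Eigenvalues: -10, -9, 0.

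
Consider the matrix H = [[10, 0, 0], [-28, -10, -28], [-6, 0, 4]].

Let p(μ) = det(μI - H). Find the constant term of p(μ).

400

p(μ) = μ^3 - 4μ^2 - 100μ + 400.
The constant term is 400.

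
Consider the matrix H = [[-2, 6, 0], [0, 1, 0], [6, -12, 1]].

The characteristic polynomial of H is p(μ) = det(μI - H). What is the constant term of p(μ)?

2

p(μ) = μ^3 - 3μ + 2.
The constant term is 2.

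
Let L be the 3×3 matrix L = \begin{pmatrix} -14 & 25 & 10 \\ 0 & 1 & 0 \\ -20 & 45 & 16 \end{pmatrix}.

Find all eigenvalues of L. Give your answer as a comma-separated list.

-4, 1, 6

The characteristic polynomial is p(t) = det(tI - L).
Expanding the 3×3 determinant: p(t) = t^3 - 3t^2 - 22t + 24.
Rational-root test: t = -4 gives p(-4) = 0.
Factor out (t + 4): p(t) = (t + 4)·(t^2 - 7t + 6).
The quadratic factors as (t - 1)·(t - 6).
Eigenvalues: -4, 1, 6.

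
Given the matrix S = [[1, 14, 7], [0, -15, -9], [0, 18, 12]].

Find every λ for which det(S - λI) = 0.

Compute the characteristic polynomial p(λ) = det(λI - S).
Expanding along the first row, p(λ) = λ^3 + 2λ^2 - 21λ + 18.
Try λ = 1: p(1) = 0, so 1 is a root.
Dividing by (λ - 1) leaves λ^2 + 3λ - 18.
The quadratic factors as (λ + 6)·(λ - 3).
Eigenvalues: -6, 1, 3.

-6, 1, 3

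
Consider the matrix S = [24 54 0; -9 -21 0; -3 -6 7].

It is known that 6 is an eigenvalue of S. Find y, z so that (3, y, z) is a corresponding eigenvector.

-1, 3

We need (S - 6I)v = 0.
S - 6I = [[18, 54, 0], [-9, -27, 0], [-3, -6, 1]].
Row 1: (18)·3 + (54)·y + (0)·z = 0
Row 2: (-9)·3 + (-27)·y + (0)·z = 0
Row 3: (-3)·3 + (-6)·y + (1)·z = 0
Solving gives y = -1, z = 3.
Check: S·(3, -1, 3) = (18, -6, 18) = 6·(3, -1, 3).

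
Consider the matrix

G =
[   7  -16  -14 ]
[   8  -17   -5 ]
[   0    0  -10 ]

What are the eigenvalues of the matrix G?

Set up det(lambda·I - G) = 0.
Cofactor expansion gives p(lambda) = lambda^3 + 20·lambda^2 + 109·lambda + 90.
Since p(-9) = 0, lambda = -9 is a root.
Dividing by (lambda + 9) leaves lambda^2 + 11·lambda + 10.
The quadratic factors as (lambda + 10)·(lambda + 1).
Eigenvalues: -10, -9, -1.

-10, -9, -1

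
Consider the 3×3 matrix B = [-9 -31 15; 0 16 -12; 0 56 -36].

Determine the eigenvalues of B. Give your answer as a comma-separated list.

Set up det(lambda·I - B) = 0.
Expanding along the first row, p(lambda) = lambda^3 + 29·lambda^2 + 276·lambda + 864.
Rational-root test: lambda = -9 gives p(-9) = 0.
Factor out (lambda + 9): p(lambda) = (lambda + 9)·(lambda^2 + 20·lambda + 96).
The quadratic factors as (lambda + 12)·(lambda + 8).
Eigenvalues: -12, -9, -8.

-12, -9, -8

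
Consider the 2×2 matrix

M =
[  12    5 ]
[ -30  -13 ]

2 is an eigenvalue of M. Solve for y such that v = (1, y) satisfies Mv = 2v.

We need (M - 2I)v = 0.
M - 2I = [[10, 5], [-30, -15]].
Row 1: (10)·1 + (5)·y = 0
Row 2: (-30)·1 + (-15)·y = 0
Solving gives y = -2.
Check: M·(1, -2) = (2, -4) = 2·(1, -2).

-2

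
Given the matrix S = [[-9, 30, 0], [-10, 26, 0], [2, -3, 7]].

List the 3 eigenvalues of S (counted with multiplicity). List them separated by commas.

The characteristic polynomial is p(λ) = det(λI - S).
Cofactor expansion gives p(λ) = λ^3 - 24λ^2 + 185λ - 462.
Since p(6) = 0, λ = 6 is a root.
Factor out (λ - 6): p(λ) = (λ - 6)·(λ^2 - 18λ + 77).
The quadratic factors as (λ - 7)·(λ - 11).
Eigenvalues: 6, 7, 11.

6, 7, 11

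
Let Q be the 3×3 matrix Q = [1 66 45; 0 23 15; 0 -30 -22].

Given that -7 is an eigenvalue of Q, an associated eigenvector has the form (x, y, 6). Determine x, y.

We need (Q + 7I)v = 0.
Q + 7I = [[8, 66, 45], [0, 30, 15], [0, -30, -15]].
Row 1: (8)·x + (66)·y + (45)·6 = 0
Row 2: (0)·x + (30)·y + (15)·6 = 0
Row 3: (0)·x + (-30)·y + (-15)·6 = 0
Solving gives x = -9, y = -3.
Check: Q·(-9, -3, 6) = (63, 21, -42) = -7·(-9, -3, 6).

-9, -3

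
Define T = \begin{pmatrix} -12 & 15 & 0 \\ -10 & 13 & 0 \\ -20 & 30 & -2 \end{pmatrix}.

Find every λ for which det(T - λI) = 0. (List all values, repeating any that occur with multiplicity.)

-2, -2, 3

Set up det(tI - T) = 0.
Expanding along the first row, p(t) = t^3 + t^2 - 8t - 12.
Rational-root test: t = -2 gives p(-2) = 0.
Factor out (t + 2): p(t) = (t + 2)·(t^2 - t - 6).
The quadratic factors as (t + 2)·(t - 3).
Eigenvalues: -2, -2, 3.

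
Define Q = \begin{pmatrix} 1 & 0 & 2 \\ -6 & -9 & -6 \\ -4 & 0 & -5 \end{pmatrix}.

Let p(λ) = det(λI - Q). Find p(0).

27

p(0) = det(0·I − Q) = det(−Q) = (−1)^3·det(Q).
det(Q) = -27, so p(0) = 27.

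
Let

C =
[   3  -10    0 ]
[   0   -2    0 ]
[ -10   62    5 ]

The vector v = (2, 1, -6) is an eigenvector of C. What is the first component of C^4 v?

32

First find the eigenvalue: Cv = (-4, -2, 12) = -2·(2, 1, -6), so λ = -2.
Then C^4 v = λ^4·v = (-2)^4·(2, 1, -6) = 16·(2, 1, -6) = (32, 16, -96).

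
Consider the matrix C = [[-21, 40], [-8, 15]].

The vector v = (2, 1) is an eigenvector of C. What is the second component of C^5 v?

First find the eigenvalue: Cv = (-2, -1) = -1·(2, 1), so λ = -1.
Then C^5 v = λ^5·v = (-1)^5·(2, 1) = -1·(2, 1) = (-2, -1).

-1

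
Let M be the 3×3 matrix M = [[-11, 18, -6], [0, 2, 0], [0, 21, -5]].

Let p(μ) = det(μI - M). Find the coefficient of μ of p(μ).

23

p(μ) = μ^3 + 14μ^2 + 23μ - 110.
The coefficient of μ is 23.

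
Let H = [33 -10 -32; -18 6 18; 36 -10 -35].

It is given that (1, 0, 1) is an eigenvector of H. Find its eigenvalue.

1

Compute Hv: H·(1, 0, 1) = (1, 0, 1).
Since Hv = λv, compare component 1: 1 = λ·1, so λ = 1.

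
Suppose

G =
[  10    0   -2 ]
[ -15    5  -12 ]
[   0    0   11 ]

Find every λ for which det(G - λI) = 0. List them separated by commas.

Set up det(λI - G) = 0.
Expanding along the first row, p(λ) = λ^3 - 26λ^2 + 215λ - 550.
Try λ = 10: p(10) = 0, so 10 is a root.
Factor out (λ - 10): p(λ) = (λ - 10)·(λ^2 - 16λ + 55).
The quadratic factors as (λ - 5)·(λ - 11).
Eigenvalues: 5, 10, 11.

5, 10, 11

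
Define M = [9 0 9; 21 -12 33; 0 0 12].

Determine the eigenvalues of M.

Compute the characteristic polynomial p(lambda) = det(lambda·I - M).
Expanding the 3×3 determinant: p(lambda) = lambda^3 - 9·lambda^2 - 144·lambda + 1296.
Since p(9) = 0, lambda = 9 is a root.
Factor out (lambda - 9): p(lambda) = (lambda - 9)·(lambda^2 - 144).
The quadratic factors as (lambda + 12)·(lambda - 12).
Eigenvalues: -12, 9, 12.

-12, 9, 12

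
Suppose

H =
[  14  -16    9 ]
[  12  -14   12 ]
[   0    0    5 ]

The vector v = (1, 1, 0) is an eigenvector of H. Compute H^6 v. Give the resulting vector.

First find the eigenvalue: Hv = (-2, -2, 0) = -2·(1, 1, 0), so λ = -2.
Then H^6 v = λ^6·v = (-2)^6·(1, 1, 0) = 64·(1, 1, 0) = (64, 64, 0).

(64, 64, 0)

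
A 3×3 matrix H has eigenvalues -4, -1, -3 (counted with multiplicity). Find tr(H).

-8

trace(H) is the sum of the eigenvalues: (-4) + (-1) + (-3) = -8.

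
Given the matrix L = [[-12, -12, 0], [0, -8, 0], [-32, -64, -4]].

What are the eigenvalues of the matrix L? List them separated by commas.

-12, -8, -4

The characteristic polynomial is p(lambda) = det(lambda·I - L).
Expanding along the first row, p(lambda) = lambda^3 + 24·lambda^2 + 176·lambda + 384.
Try lambda = -4: p(-4) = 0, so -4 is a root.
Dividing by (lambda + 4) leaves lambda^2 + 20·lambda + 96.
The quadratic factors as (lambda + 12)·(lambda + 8).
Eigenvalues: -12, -8, -4.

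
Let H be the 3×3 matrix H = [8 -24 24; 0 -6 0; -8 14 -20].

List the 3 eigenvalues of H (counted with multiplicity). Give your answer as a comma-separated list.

Compute the characteristic polynomial p(lambda) = det(lambda·I - H).
Expanding the 3×3 determinant: p(lambda) = lambda^3 + 18·lambda^2 + 104·lambda + 192.
Try lambda = -4: p(-4) = 0, so -4 is a root.
Factor out (lambda + 4): p(lambda) = (lambda + 4)·(lambda^2 + 14·lambda + 48).
The quadratic factors as (lambda + 8)·(lambda + 6).
Eigenvalues: -8, -6, -4.

-8, -6, -4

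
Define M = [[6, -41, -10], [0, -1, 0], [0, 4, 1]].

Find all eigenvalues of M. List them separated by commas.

Compute the characteristic polynomial p(λ) = det(λI - M).
Expanding along the first row, p(λ) = λ^3 - 6λ^2 - λ + 6.
Rational-root test: λ = -1 gives p(-1) = 0.
Dividing by (λ + 1) leaves λ^2 - 7λ + 6.
The quadratic factors as (λ - 1)·(λ - 6).
Eigenvalues: -1, 1, 6.

-1, 1, 6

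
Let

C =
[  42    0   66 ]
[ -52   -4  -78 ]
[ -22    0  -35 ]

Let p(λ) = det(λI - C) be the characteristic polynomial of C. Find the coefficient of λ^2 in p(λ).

The coefficient of λ^2 of det(λI - C) is −trace(C).
trace(C) = (42) + (-4) + (-35) = 3, so the coefficient is -3.

-3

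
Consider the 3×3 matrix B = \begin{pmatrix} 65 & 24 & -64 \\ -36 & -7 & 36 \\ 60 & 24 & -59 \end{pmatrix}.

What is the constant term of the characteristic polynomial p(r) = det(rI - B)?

35

p(0) = det(0·I − B) = det(−B) = (−1)^3·det(B).
det(B) = -35, so p(0) = 35.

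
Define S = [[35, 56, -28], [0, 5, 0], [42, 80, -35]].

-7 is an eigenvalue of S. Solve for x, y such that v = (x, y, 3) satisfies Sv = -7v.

2, 0

We need (S + 7I)v = 0.
S + 7I = [[42, 56, -28], [0, 12, 0], [42, 80, -28]].
Row 1: (42)·x + (56)·y + (-28)·3 = 0
Row 2: (0)·x + (12)·y + (0)·3 = 0
Row 3: (42)·x + (80)·y + (-28)·3 = 0
Solving gives x = 2, y = 0.
Check: S·(2, 0, 3) = (-14, 0, -21) = -7·(2, 0, 3).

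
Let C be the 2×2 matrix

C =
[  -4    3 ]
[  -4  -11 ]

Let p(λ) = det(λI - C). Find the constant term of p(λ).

56

p(λ) = λ^2 + 15λ + 56.
The constant term is 56.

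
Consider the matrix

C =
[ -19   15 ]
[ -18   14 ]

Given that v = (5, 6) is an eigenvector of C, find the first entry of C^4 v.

5

First find the eigenvalue: Cv = (-5, -6) = -1·(5, 6), so λ = -1.
Then C^4 v = λ^4·v = (-1)^4·(5, 6) = 1·(5, 6) = (5, 6).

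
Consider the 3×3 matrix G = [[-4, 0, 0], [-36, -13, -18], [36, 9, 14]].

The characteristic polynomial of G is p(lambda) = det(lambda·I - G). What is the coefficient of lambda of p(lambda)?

p(lambda) = lambda^3 + 3·lambda^2 - 24·lambda - 80.
The coefficient of lambda is -24.

-24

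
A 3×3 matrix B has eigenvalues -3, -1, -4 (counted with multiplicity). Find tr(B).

trace(B) is the sum of the eigenvalues: (-3) + (-1) + (-4) = -8.

-8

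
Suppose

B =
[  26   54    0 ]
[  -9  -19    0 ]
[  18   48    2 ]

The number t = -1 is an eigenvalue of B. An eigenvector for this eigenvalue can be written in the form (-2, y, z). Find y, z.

We need (B + 1I)v = 0.
B + 1I = [[27, 54, 0], [-9, -18, 0], [18, 48, 3]].
Row 1: (27)·-2 + (54)·y + (0)·z = 0
Row 2: (-9)·-2 + (-18)·y + (0)·z = 0
Row 3: (18)·-2 + (48)·y + (3)·z = 0
Solving gives y = 1, z = -4.
Check: B·(-2, 1, -4) = (2, -1, 4) = -1·(-2, 1, -4).

1, -4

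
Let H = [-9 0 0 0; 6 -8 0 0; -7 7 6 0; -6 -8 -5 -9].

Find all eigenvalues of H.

-9, -9, -8, 6

H is lower triangular, so its eigenvalues are the diagonal entries.
Diagonal: -9, -8, 6, -9.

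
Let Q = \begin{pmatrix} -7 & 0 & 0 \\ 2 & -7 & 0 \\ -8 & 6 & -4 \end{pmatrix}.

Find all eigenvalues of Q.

Q is lower triangular, so its eigenvalues are the diagonal entries.
Diagonal: -7, -7, -4.

-7, -7, -4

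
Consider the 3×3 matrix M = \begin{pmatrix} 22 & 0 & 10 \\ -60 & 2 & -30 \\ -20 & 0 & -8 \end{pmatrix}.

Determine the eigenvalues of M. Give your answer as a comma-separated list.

The characteristic polynomial is p(λ) = det(λI - M).
Expanding the 3×3 determinant: p(λ) = λ^3 - 16λ^2 + 52λ - 48.
Try λ = 2: p(2) = 0, so 2 is a root.
Dividing by (λ - 2) leaves λ^2 - 14λ + 24.
The quadratic factors as (λ - 2)·(λ - 12).
Eigenvalues: 2, 2, 12.

2, 2, 12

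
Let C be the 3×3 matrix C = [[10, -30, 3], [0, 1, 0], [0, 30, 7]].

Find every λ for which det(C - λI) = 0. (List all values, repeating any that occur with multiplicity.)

1, 7, 10

The characteristic polynomial is p(λ) = det(λI - C).
Expanding along the first row, p(λ) = λ^3 - 18λ^2 + 87λ - 70.
Rational-root test: λ = 1 gives p(1) = 0.
Dividing by (λ - 1) leaves λ^2 - 17λ + 70.
The quadratic factors as (λ - 7)·(λ - 10).
Eigenvalues: 1, 7, 10.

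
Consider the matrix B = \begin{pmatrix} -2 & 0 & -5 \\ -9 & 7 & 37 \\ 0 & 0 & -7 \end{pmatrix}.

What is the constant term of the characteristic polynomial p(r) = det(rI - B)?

p(0) = det(0·I − B) = det(−B) = (−1)^3·det(B).
det(B) = 98, so p(0) = -98.

-98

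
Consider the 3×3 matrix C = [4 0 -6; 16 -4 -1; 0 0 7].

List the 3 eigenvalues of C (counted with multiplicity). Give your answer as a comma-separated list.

-4, 4, 7

The characteristic polynomial is p(λ) = det(λI - C).
Expanding the 3×3 determinant: p(λ) = λ^3 - 7λ^2 - 16λ + 112.
Rational-root test: λ = 4 gives p(4) = 0.
Dividing by (λ - 4) leaves λ^2 - 3λ - 28.
The quadratic factors as (λ + 4)·(λ - 7).
Eigenvalues: -4, 4, 7.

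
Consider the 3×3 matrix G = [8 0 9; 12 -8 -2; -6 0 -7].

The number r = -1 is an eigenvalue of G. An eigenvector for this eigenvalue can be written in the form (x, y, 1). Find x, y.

-1, -2

We need (G + 1I)v = 0.
G + 1I = [[9, 0, 9], [12, -7, -2], [-6, 0, -6]].
Row 1: (9)·x + (0)·y + (9)·1 = 0
Row 2: (12)·x + (-7)·y + (-2)·1 = 0
Row 3: (-6)·x + (0)·y + (-6)·1 = 0
Solving gives x = -1, y = -2.
Check: G·(-1, -2, 1) = (1, 2, -1) = -1·(-1, -2, 1).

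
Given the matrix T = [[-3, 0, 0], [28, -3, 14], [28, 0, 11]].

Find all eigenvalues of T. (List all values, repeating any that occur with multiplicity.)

The characteristic polynomial is p(s) = det(sI - T).
Cofactor expansion gives p(s) = s^3 - 5s^2 - 57s - 99.
Since p(-3) = 0, s = -3 is a root.
Dividing by (s + 3) leaves s^2 - 8s - 33.
The quadratic factors as (s + 3)·(s - 11).
Eigenvalues: -3, -3, 11.

-3, -3, 11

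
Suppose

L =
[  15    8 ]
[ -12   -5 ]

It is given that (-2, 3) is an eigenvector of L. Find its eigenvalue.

3

Compute Lv: L·(-2, 3) = (-6, 9).
Since Lv = λv, compare component 1: -6 = λ·-2, so λ = 3.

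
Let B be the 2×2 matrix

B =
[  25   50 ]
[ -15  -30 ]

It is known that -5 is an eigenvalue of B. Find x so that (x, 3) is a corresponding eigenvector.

-5

We need (B + 5I)v = 0.
B + 5I = [[30, 50], [-15, -25]].
Row 1: (30)·x + (50)·3 = 0
Row 2: (-15)·x + (-25)·3 = 0
Solving gives x = -5.
Check: B·(-5, 3) = (25, -15) = -5·(-5, 3).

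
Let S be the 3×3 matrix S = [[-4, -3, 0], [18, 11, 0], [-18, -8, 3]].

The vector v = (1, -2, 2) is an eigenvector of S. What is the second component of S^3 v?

First find the eigenvalue: Sv = (2, -4, 4) = 2·(1, -2, 2), so λ = 2.
Then S^3 v = λ^3·v = 2^3·(1, -2, 2) = 8·(1, -2, 2) = (8, -16, 16).

-16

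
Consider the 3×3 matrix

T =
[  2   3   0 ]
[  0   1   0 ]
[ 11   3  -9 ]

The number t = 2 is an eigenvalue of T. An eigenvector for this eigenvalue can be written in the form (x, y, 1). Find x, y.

We need (T - 2I)v = 0.
T - 2I = [[0, 3, 0], [0, -1, 0], [11, 3, -11]].
Row 1: (0)·x + (3)·y + (0)·1 = 0
Row 2: (0)·x + (-1)·y + (0)·1 = 0
Row 3: (11)·x + (3)·y + (-11)·1 = 0
Solving gives x = 1, y = 0.
Check: T·(1, 0, 1) = (2, 0, 2) = 2·(1, 0, 1).

1, 0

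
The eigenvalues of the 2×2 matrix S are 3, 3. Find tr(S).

6

trace(S) is the sum of the eigenvalues: (3) + (3) = 6.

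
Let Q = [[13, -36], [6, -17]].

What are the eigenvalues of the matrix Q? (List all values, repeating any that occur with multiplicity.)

det(Q - λI) = (13 - λ)(-17 - λ) - (-36)·(6) = λ^2 + 4λ - 5.
This factors as (λ + 5)·(λ - 1) = 0.
Eigenvalues: -5, 1.

-5, 1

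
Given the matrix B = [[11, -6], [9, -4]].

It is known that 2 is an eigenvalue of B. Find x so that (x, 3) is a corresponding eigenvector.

We need (B - 2I)v = 0.
B - 2I = [[9, -6], [9, -6]].
Row 1: (9)·x + (-6)·3 = 0
Row 2: (9)·x + (-6)·3 = 0
Solving gives x = 2.
Check: B·(2, 3) = (4, 6) = 2·(2, 3).

2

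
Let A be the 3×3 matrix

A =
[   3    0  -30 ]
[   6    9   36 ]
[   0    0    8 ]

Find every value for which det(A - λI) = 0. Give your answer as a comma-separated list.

Set up det(λI - A) = 0.
Expanding along the first row, p(λ) = λ^3 - 20λ^2 + 123λ - 216.
Try λ = 3: p(3) = 0, so 3 is a root.
Dividing by (λ - 3) leaves λ^2 - 17λ + 72.
The quadratic factors as (λ - 8)·(λ - 9).
Eigenvalues: 3, 8, 9.

3, 8, 9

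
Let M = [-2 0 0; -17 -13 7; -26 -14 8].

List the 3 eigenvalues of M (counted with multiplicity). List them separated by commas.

Compute the characteristic polynomial p(t) = det(tI - M).
Expanding the 3×3 determinant: p(t) = t^3 + 7t^2 + 4t - 12.
Try t = -2: p(-2) = 0, so -2 is a root.
Factor out (t + 2): p(t) = (t + 2)·(t^2 + 5t - 6).
The quadratic factors as (t + 6)·(t - 1).
Eigenvalues: -6, -2, 1.

-6, -2, 1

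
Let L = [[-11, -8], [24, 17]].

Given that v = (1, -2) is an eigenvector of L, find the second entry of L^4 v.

First find the eigenvalue: Lv = (5, -10) = 5·(1, -2), so λ = 5.
Then L^4 v = λ^4·v = 5^4·(1, -2) = 625·(1, -2) = (625, -1250).

-1250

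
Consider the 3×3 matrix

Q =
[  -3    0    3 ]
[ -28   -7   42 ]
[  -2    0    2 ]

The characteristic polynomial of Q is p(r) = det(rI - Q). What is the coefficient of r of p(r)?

7

p(r) = r^3 + 8r^2 + 7r.
The coefficient of r is 7.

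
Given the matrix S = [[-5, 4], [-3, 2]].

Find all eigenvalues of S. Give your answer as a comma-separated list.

-2, -1

det(S - μI) = (-5 - μ)(2 - μ) - (4)·(-3) = μ^2 + 3μ + 2.
This factors as (μ + 2)·(μ + 1) = 0.
Eigenvalues: -2, -1.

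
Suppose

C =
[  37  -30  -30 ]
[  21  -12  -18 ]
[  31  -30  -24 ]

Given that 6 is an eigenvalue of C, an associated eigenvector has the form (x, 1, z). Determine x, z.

0, -1

We need (C - 6I)v = 0.
C - 6I = [[31, -30, -30], [21, -18, -18], [31, -30, -30]].
Row 1: (31)·x + (-30)·1 + (-30)·z = 0
Row 2: (21)·x + (-18)·1 + (-18)·z = 0
Row 3: (31)·x + (-30)·1 + (-30)·z = 0
Solving gives x = 0, z = -1.
Check: C·(0, 1, -1) = (0, 6, -6) = 6·(0, 1, -1).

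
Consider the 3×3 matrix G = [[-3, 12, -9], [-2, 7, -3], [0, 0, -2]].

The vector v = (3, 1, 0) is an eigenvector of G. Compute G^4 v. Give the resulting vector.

(3, 1, 0)

First find the eigenvalue: Gv = (3, 1, 0) = 1·(3, 1, 0), so λ = 1.
Then G^4 v = λ^4·v = 1^4·(3, 1, 0) = 1·(3, 1, 0) = (3, 1, 0).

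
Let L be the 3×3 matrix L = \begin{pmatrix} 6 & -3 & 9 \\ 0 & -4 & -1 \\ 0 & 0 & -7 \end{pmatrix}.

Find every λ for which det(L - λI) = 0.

-7, -4, 6

L is upper triangular, so its eigenvalues are the diagonal entries.
Diagonal: 6, -4, -7.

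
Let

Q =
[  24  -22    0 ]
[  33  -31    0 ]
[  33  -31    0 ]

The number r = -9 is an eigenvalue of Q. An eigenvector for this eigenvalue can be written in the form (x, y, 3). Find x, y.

We need (Q + 9I)v = 0.
Q + 9I = [[33, -22, 0], [33, -22, 0], [33, -31, 9]].
Row 1: (33)·x + (-22)·y + (0)·3 = 0
Row 2: (33)·x + (-22)·y + (0)·3 = 0
Row 3: (33)·x + (-31)·y + (9)·3 = 0
Solving gives x = 2, y = 3.
Check: Q·(2, 3, 3) = (-18, -27, -27) = -9·(2, 3, 3).

2, 3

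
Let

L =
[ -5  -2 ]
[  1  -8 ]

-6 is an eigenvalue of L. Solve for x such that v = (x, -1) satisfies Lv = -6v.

We need (L + 6I)v = 0.
L + 6I = [[1, -2], [1, -2]].
Row 1: (1)·x + (-2)·-1 = 0
Row 2: (1)·x + (-2)·-1 = 0
Solving gives x = -2.
Check: L·(-2, -1) = (12, 6) = -6·(-2, -1).

-2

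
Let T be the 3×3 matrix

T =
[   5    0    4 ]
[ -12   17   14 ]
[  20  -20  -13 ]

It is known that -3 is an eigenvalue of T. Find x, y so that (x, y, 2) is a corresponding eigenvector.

-1, -2

We need (T + 3I)v = 0.
T + 3I = [[8, 0, 4], [-12, 20, 14], [20, -20, -10]].
Row 1: (8)·x + (0)·y + (4)·2 = 0
Row 2: (-12)·x + (20)·y + (14)·2 = 0
Row 3: (20)·x + (-20)·y + (-10)·2 = 0
Solving gives x = -1, y = -2.
Check: T·(-1, -2, 2) = (3, 6, -6) = -3·(-1, -2, 2).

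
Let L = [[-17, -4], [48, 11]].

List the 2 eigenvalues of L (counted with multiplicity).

-5, -1

det(L - rI) = (-17 - r)(11 - r) - (-4)·(48) = r^2 + 6r + 5.
This factors as (r + 5)·(r + 1) = 0.
Eigenvalues: -5, -1.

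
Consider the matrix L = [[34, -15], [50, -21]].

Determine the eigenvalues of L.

det(L - tI) = (34 - t)(-21 - t) - (-15)·(50) = t^2 - 13t + 36.
This factors as (t - 4)·(t - 9) = 0.
Eigenvalues: 4, 9.

4, 9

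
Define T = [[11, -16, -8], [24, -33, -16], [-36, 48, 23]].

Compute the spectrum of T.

-1, -1, 3

The characteristic polynomial is p(μ) = det(μI - T).
Expanding along the first row, p(μ) = μ^3 - μ^2 - 5μ - 3.
Since p(-1) = 0, μ = -1 is a root.
Dividing by (μ + 1) leaves μ^2 - 2μ - 3.
The quadratic factors as (μ + 1)·(μ - 3).
Eigenvalues: -1, -1, 3.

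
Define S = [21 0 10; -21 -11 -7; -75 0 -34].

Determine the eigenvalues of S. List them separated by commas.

Set up det(μI - S) = 0.
Expanding along the first row, p(μ) = μ^3 + 24μ^2 + 179μ + 396.
Rational-root test: μ = -4 gives p(-4) = 0.
Dividing by (μ + 4) leaves μ^2 + 20μ + 99.
The quadratic factors as (μ + 11)·(μ + 9).
Eigenvalues: -11, -9, -4.

-11, -9, -4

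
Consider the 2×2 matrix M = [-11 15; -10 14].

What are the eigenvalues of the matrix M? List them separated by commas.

det(M - μI) = (-11 - μ)(14 - μ) - (15)·(-10) = μ^2 - 3μ - 4.
This factors as (μ + 1)·(μ - 4) = 0.
Eigenvalues: -1, 4.

-1, 4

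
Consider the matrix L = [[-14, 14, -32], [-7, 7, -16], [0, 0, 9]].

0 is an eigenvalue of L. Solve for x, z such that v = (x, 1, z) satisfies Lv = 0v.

1, 0

We need (L)v = 0.
L = [[-14, 14, -32], [-7, 7, -16], [0, 0, 9]].
Row 1: (-14)·x + (14)·1 + (-32)·z = 0
Row 2: (-7)·x + (7)·1 + (-16)·z = 0
Row 3: (0)·x + (0)·1 + (9)·z = 0
Solving gives x = 1, z = 0.
Check: L·(1, 1, 0) = (0, 0, 0) = 0·(1, 1, 0).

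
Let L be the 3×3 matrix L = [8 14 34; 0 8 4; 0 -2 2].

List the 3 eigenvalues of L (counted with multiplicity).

4, 6, 8

Compute the characteristic polynomial p(r) = det(rI - L).
Expanding along the first row, p(r) = r^3 - 18r^2 + 104r - 192.
Rational-root test: r = 4 gives p(4) = 0.
Factor out (r - 4): p(r) = (r - 4)·(r^2 - 14r + 48).
The quadratic factors as (r - 6)·(r - 8).
Eigenvalues: 4, 6, 8.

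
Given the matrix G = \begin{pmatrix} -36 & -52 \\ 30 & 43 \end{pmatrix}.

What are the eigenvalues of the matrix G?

det(G - rI) = (-36 - r)(43 - r) - (-52)·(30) = r^2 - 7r + 12.
This factors as (r - 3)·(r - 4) = 0.
Eigenvalues: 3, 4.

3, 4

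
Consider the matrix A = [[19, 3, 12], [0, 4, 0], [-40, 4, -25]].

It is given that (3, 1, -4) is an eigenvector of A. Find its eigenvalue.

4

Compute Av: A·(3, 1, -4) = (12, 4, -16).
Since Av = λv, compare component 1: 12 = λ·3, so λ = 4.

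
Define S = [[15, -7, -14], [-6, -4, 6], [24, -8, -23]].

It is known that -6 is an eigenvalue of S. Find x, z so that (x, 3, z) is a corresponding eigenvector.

1, 0

We need (S + 6I)v = 0.
S + 6I = [[21, -7, -14], [-6, 2, 6], [24, -8, -17]].
Row 1: (21)·x + (-7)·3 + (-14)·z = 0
Row 2: (-6)·x + (2)·3 + (6)·z = 0
Row 3: (24)·x + (-8)·3 + (-17)·z = 0
Solving gives x = 1, z = 0.
Check: S·(1, 3, 0) = (-6, -18, 0) = -6·(1, 3, 0).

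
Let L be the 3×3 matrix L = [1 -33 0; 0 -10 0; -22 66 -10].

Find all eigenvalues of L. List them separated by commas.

The characteristic polynomial is p(s) = det(sI - L).
Expanding the 3×3 determinant: p(s) = s^3 + 19s^2 + 80s - 100.
Try s = -10: p(-10) = 0, so -10 is a root.
Factor out (s + 10): p(s) = (s + 10)·(s^2 + 9s - 10).
The quadratic factors as (s + 10)·(s - 1).
Eigenvalues: -10, -10, 1.

-10, -10, 1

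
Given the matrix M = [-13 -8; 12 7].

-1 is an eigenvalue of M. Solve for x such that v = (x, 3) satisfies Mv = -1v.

We need (M + 1I)v = 0.
M + 1I = [[-12, -8], [12, 8]].
Row 1: (-12)·x + (-8)·3 = 0
Row 2: (12)·x + (8)·3 = 0
Solving gives x = -2.
Check: M·(-2, 3) = (2, -3) = -1·(-2, 3).

-2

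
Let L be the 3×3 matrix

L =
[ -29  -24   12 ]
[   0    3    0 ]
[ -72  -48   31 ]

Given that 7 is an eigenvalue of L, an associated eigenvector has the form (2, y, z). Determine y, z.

We need (L - 7I)v = 0.
L - 7I = [[-36, -24, 12], [0, -4, 0], [-72, -48, 24]].
Row 1: (-36)·2 + (-24)·y + (12)·z = 0
Row 2: (0)·2 + (-4)·y + (0)·z = 0
Row 3: (-72)·2 + (-48)·y + (24)·z = 0
Solving gives y = 0, z = 6.
Check: L·(2, 0, 6) = (14, 0, 42) = 7·(2, 0, 6).

0, 6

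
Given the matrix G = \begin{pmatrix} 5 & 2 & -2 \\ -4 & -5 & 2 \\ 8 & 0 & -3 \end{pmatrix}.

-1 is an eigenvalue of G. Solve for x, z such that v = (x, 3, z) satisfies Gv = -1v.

3, 12

We need (G + 1I)v = 0.
G + 1I = [[6, 2, -2], [-4, -4, 2], [8, 0, -2]].
Row 1: (6)·x + (2)·3 + (-2)·z = 0
Row 2: (-4)·x + (-4)·3 + (2)·z = 0
Row 3: (8)·x + (0)·3 + (-2)·z = 0
Solving gives x = 3, z = 12.
Check: G·(3, 3, 12) = (-3, -3, -12) = -1·(3, 3, 12).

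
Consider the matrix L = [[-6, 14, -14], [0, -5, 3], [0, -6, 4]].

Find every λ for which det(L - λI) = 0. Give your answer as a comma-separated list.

-6, -2, 1

The characteristic polynomial is p(t) = det(tI - L).
Cofactor expansion gives p(t) = t^3 + 7t^2 + 4t - 12.
Since p(1) = 0, t = 1 is a root.
Factor out (t - 1): p(t) = (t - 1)·(t^2 + 8t + 12).
The quadratic factors as (t + 6)·(t + 2).
Eigenvalues: -6, -2, 1.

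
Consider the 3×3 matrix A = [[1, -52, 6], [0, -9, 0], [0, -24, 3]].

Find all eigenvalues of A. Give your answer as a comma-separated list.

-9, 1, 3

Compute the characteristic polynomial p(μ) = det(μI - A).
Cofactor expansion gives p(μ) = μ^3 + 5μ^2 - 33μ + 27.
Rational-root test: μ = -9 gives p(-9) = 0.
Factor out (μ + 9): p(μ) = (μ + 9)·(μ^2 - 4μ + 3).
The quadratic factors as (μ - 1)·(μ - 3).
Eigenvalues: -9, 1, 3.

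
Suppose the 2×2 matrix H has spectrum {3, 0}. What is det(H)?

det(H) is the product of the eigenvalues: (3) · (0) = 0.

0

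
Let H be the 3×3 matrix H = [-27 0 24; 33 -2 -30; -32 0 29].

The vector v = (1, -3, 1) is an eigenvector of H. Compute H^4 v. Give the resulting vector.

First find the eigenvalue: Hv = (-3, 9, -3) = -3·(1, -3, 1), so λ = -3.
Then H^4 v = λ^4·v = (-3)^4·(1, -3, 1) = 81·(1, -3, 1) = (81, -243, 81).

(81, -243, 81)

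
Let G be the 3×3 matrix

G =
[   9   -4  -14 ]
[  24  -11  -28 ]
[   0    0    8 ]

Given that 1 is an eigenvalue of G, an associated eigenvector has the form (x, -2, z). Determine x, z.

-1, 0

We need (G - 1I)v = 0.
G - 1I = [[8, -4, -14], [24, -12, -28], [0, 0, 7]].
Row 1: (8)·x + (-4)·-2 + (-14)·z = 0
Row 2: (24)·x + (-12)·-2 + (-28)·z = 0
Row 3: (0)·x + (0)·-2 + (7)·z = 0
Solving gives x = -1, z = 0.
Check: G·(-1, -2, 0) = (-1, -2, 0) = 1·(-1, -2, 0).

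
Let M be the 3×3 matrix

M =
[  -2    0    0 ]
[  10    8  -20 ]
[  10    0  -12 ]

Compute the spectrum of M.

Set up det(tI - M) = 0.
Cofactor expansion gives p(t) = t^3 + 6t^2 - 88t - 192.
Try t = -2: p(-2) = 0, so -2 is a root.
Dividing by (t + 2) leaves t^2 + 4t - 96.
The quadratic factors as (t + 12)·(t - 8).
Eigenvalues: -12, -2, 8.

-12, -2, 8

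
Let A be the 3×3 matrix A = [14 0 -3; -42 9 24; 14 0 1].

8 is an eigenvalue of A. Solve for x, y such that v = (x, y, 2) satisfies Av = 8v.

We need (A - 8I)v = 0.
A - 8I = [[6, 0, -3], [-42, 1, 24], [14, 0, -7]].
Row 1: (6)·x + (0)·y + (-3)·2 = 0
Row 2: (-42)·x + (1)·y + (24)·2 = 0
Row 3: (14)·x + (0)·y + (-7)·2 = 0
Solving gives x = 1, y = -6.
Check: A·(1, -6, 2) = (8, -48, 16) = 8·(1, -6, 2).

1, -6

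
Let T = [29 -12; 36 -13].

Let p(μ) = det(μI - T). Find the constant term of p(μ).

p(μ) = μ^2 - 16μ + 55.
The constant term is 55.

55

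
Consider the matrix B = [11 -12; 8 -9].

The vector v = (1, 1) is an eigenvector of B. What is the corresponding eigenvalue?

Compute Bv: B·(1, 1) = (-1, -1).
Since Bv = λv, compare component 1: -1 = λ·1, so λ = -1.

-1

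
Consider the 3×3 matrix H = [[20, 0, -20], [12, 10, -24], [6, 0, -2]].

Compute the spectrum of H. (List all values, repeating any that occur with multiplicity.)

8, 10, 10

The characteristic polynomial is p(s) = det(sI - H).
Expanding along the first row, p(s) = s^3 - 28s^2 + 260s - 800.
Try s = 8: p(8) = 0, so 8 is a root.
Dividing by (s - 8) leaves s^2 - 20s + 100.
The quadratic factor is (s - 10)^2.
Eigenvalues: 8, 10, 10.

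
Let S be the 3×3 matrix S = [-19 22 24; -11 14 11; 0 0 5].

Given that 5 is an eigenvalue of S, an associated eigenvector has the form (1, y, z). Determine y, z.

We need (S - 5I)v = 0.
S - 5I = [[-24, 22, 24], [-11, 9, 11], [0, 0, 0]].
Row 1: (-24)·1 + (22)·y + (24)·z = 0
Row 2: (-11)·1 + (9)·y + (11)·z = 0
Row 3: (0)·1 + (0)·y + (0)·z = 0
Solving gives y = 0, z = 1.
Check: S·(1, 0, 1) = (5, 0, 5) = 5·(1, 0, 1).

0, 1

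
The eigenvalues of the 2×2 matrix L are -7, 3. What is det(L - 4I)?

If L has eigenvalues -7, 3, then L - 4I has eigenvalues -11, -1.
det(L - 4I) = (-11) · (-1) = 11.

11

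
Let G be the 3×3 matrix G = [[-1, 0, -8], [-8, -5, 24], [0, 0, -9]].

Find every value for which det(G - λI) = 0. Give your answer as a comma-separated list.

Set up det(tI - G) = 0.
Expanding along the first row, p(t) = t^3 + 15t^2 + 59t + 45.
Try t = -1: p(-1) = 0, so -1 is a root.
Factor out (t + 1): p(t) = (t + 1)·(t^2 + 14t + 45).
The quadratic factors as (t + 9)·(t + 5).
Eigenvalues: -9, -5, -1.

-9, -5, -1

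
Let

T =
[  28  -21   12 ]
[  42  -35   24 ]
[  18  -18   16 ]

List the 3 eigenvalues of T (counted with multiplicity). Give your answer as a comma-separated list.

Set up det(tI - T) = 0.
Expanding along the first row, p(t) = t^3 - 9t^2 + 6t + 56.
Try t = -2: p(-2) = 0, so -2 is a root.
Factor out (t + 2): p(t) = (t + 2)·(t^2 - 11t + 28).
The quadratic factors as (t - 4)·(t - 7).
Eigenvalues: -2, 4, 7.

-2, 4, 7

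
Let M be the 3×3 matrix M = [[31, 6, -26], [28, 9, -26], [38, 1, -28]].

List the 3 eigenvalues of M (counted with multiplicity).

Set up det(sI - M) = 0.
Cofactor expansion gives p(s) = s^3 - 12s^2 + 5s + 66.
Since p(11) = 0, s = 11 is a root.
Factor out (s - 11): p(s) = (s - 11)·(s^2 - s - 6).
The quadratic factors as (s + 2)·(s - 3).
Eigenvalues: -2, 3, 11.

-2, 3, 11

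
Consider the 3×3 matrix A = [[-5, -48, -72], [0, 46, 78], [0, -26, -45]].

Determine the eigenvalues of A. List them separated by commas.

The characteristic polynomial is p(t) = det(tI - A).
Cofactor expansion gives p(t) = t^3 + 4t^2 - 47t - 210.
Rational-root test: t = -5 gives p(-5) = 0.
Factor out (t + 5): p(t) = (t + 5)·(t^2 - t - 42).
The quadratic factors as (t + 6)·(t - 7).
Eigenvalues: -6, -5, 7.

-6, -5, 7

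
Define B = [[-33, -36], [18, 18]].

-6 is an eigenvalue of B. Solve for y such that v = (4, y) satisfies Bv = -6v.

-3

We need (B + 6I)v = 0.
B + 6I = [[-27, -36], [18, 24]].
Row 1: (-27)·4 + (-36)·y = 0
Row 2: (18)·4 + (24)·y = 0
Solving gives y = -3.
Check: B·(4, -3) = (-24, 18) = -6·(4, -3).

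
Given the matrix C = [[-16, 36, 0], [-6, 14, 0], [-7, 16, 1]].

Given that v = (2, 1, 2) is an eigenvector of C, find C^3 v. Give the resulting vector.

(16, 8, 16)

First find the eigenvalue: Cv = (4, 2, 4) = 2·(2, 1, 2), so λ = 2.
Then C^3 v = λ^3·v = 2^3·(2, 1, 2) = 8·(2, 1, 2) = (16, 8, 16).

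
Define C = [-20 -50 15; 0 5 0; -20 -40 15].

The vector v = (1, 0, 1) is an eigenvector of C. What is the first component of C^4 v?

625

First find the eigenvalue: Cv = (-5, 0, -5) = -5·(1, 0, 1), so λ = -5.
Then C^4 v = λ^4·v = (-5)^4·(1, 0, 1) = 625·(1, 0, 1) = (625, 0, 625).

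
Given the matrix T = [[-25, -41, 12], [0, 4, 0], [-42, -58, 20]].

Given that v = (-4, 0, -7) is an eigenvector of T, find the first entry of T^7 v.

65536

First find the eigenvalue: Tv = (16, 0, 28) = -4·(-4, 0, -7), so λ = -4.
Then T^7 v = λ^7·v = (-4)^7·(-4, 0, -7) = -16384·(-4, 0, -7) = (65536, 0, 114688).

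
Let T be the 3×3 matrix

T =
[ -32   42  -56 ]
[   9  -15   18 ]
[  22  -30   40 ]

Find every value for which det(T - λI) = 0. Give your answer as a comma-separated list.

-6, -4, 3

Set up det(λI - T) = 0.
Cofactor expansion gives p(λ) = λ^3 + 7λ^2 - 6λ - 72.
Since p(3) = 0, λ = 3 is a root.
Dividing by (λ - 3) leaves λ^2 + 10λ + 24.
The quadratic factors as (λ + 6)·(λ + 4).
Eigenvalues: -6, -4, 3.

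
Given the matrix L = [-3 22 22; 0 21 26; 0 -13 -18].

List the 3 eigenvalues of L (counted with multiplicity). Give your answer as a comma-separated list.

-5, -3, 8

Set up det(λI - L) = 0.
Expanding along the first row, p(λ) = λ^3 - 49λ - 120.
Try λ = -3: p(-3) = 0, so -3 is a root.
Dividing by (λ + 3) leaves λ^2 - 3λ - 40.
The quadratic factors as (λ + 5)·(λ - 8).
Eigenvalues: -5, -3, 8.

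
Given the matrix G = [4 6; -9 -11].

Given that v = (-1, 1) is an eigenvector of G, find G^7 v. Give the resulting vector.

First find the eigenvalue: Gv = (2, -2) = -2·(-1, 1), so λ = -2.
Then G^7 v = λ^7·v = (-2)^7·(-1, 1) = -128·(-1, 1) = (128, -128).

(128, -128)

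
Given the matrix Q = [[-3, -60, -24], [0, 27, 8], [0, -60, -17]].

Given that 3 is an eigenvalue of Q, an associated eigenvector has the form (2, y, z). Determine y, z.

We need (Q - 3I)v = 0.
Q - 3I = [[-6, -60, -24], [0, 24, 8], [0, -60, -20]].
Row 1: (-6)·2 + (-60)·y + (-24)·z = 0
Row 2: (0)·2 + (24)·y + (8)·z = 0
Row 3: (0)·2 + (-60)·y + (-20)·z = 0
Solving gives y = 1, z = -3.
Check: Q·(2, 1, -3) = (6, 3, -9) = 3·(2, 1, -3).

1, -3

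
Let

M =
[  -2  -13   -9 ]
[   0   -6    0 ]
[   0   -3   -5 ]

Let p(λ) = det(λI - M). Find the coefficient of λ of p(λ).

52

p(λ) = λ^3 + 13λ^2 + 52λ + 60.
The coefficient of λ is 52.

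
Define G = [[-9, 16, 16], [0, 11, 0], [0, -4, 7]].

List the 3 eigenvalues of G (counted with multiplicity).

The characteristic polynomial is p(lambda) = det(lambda·I - G).
Expanding the 3×3 determinant: p(lambda) = lambda^3 - 9·lambda^2 - 85·lambda + 693.
Rational-root test: lambda = 7 gives p(7) = 0.
Dividing by (lambda - 7) leaves lambda^2 - 2·lambda - 99.
The quadratic factors as (lambda + 9)·(lambda - 11).
Eigenvalues: -9, 7, 11.

-9, 7, 11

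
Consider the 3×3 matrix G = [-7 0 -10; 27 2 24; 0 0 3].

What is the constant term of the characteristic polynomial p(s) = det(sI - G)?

42

p(0) = det(0·I − G) = det(−G) = (−1)^3·det(G).
det(G) = -42, so p(0) = 42.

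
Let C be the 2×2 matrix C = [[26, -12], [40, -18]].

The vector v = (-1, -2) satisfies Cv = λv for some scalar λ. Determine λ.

2

Compute Cv: C·(-1, -2) = (-2, -4).
Since Cv = λv, compare component 1: -2 = λ·-1, so λ = 2.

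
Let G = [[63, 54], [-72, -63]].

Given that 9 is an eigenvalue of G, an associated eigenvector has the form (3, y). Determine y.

We need (G - 9I)v = 0.
G - 9I = [[54, 54], [-72, -72]].
Row 1: (54)·3 + (54)·y = 0
Row 2: (-72)·3 + (-72)·y = 0
Solving gives y = -3.
Check: G·(3, -3) = (27, -27) = 9·(3, -3).

-3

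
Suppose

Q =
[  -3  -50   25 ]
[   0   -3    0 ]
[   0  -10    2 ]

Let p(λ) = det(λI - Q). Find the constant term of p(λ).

-18

p(λ) = λ^3 + 4λ^2 - 3λ - 18.
The constant term is -18.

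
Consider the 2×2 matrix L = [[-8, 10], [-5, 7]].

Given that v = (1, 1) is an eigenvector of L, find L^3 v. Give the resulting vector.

(8, 8)

First find the eigenvalue: Lv = (2, 2) = 2·(1, 1), so λ = 2.
Then L^3 v = λ^3·v = 2^3·(1, 1) = 8·(1, 1) = (8, 8).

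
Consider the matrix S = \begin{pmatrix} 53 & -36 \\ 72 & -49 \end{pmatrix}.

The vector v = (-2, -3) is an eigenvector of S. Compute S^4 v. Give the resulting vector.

(-2, -3)

First find the eigenvalue: Sv = (2, 3) = -1·(-2, -3), so λ = -1.
Then S^4 v = λ^4·v = (-1)^4·(-2, -3) = 1·(-2, -3) = (-2, -3).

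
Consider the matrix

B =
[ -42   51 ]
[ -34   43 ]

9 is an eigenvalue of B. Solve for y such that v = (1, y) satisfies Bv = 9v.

1

We need (B - 9I)v = 0.
B - 9I = [[-51, 51], [-34, 34]].
Row 1: (-51)·1 + (51)·y = 0
Row 2: (-34)·1 + (34)·y = 0
Solving gives y = 1.
Check: B·(1, 1) = (9, 9) = 9·(1, 1).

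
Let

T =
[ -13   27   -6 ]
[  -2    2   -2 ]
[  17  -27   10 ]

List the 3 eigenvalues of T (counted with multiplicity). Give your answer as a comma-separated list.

-7, 2, 4

Compute the characteristic polynomial p(t) = det(tI - T).
Cofactor expansion gives p(t) = t^3 + t^2 - 34t + 56.
Since p(2) = 0, t = 2 is a root.
Dividing by (t - 2) leaves t^2 + 3t - 28.
The quadratic factors as (t + 7)·(t - 4).
Eigenvalues: -7, 2, 4.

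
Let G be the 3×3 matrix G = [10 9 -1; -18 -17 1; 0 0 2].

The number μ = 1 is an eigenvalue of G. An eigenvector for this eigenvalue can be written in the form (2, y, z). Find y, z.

-2, 0

We need (G - 1I)v = 0.
G - 1I = [[9, 9, -1], [-18, -18, 1], [0, 0, 1]].
Row 1: (9)·2 + (9)·y + (-1)·z = 0
Row 2: (-18)·2 + (-18)·y + (1)·z = 0
Row 3: (0)·2 + (0)·y + (1)·z = 0
Solving gives y = -2, z = 0.
Check: G·(2, -2, 0) = (2, -2, 0) = 1·(2, -2, 0).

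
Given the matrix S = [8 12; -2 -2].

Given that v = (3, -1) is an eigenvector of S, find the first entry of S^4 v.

First find the eigenvalue: Sv = (12, -4) = 4·(3, -1), so λ = 4.
Then S^4 v = λ^4·v = 4^4·(3, -1) = 256·(3, -1) = (768, -256).

768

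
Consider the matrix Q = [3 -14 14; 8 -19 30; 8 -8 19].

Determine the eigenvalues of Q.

Compute the characteristic polynomial p(lambda) = det(lambda·I - Q).
Cofactor expansion gives p(lambda) = lambda^3 - 3·lambda^2 - 121·lambda + 363.
Rational-root test: lambda = 3 gives p(3) = 0.
Dividing by (lambda - 3) leaves lambda^2 - 121.
The quadratic factors as (lambda + 11)·(lambda - 11).
Eigenvalues: -11, 3, 11.

-11, 3, 11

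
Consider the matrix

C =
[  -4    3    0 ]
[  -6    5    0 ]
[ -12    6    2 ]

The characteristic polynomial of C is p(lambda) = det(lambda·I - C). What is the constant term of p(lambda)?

p(lambda) = lambda^3 - 3·lambda^2 + 4.
The constant term is 4.

4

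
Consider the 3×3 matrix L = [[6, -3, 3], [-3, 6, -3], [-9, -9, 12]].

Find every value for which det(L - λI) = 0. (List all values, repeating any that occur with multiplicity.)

Set up det(sI - L) = 0.
Expanding the 3×3 determinant: p(s) = s^3 - 24s^2 + 171s - 324.
Since p(3) = 0, s = 3 is a root.
Dividing by (s - 3) leaves s^2 - 21s + 108.
The quadratic factors as (s - 9)·(s - 12).
Eigenvalues: 3, 9, 12.

3, 9, 12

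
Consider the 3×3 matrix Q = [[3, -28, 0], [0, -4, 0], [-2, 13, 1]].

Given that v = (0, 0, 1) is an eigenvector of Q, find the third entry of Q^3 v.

First find the eigenvalue: Qv = (0, 0, 1) = 1·(0, 0, 1), so λ = 1.
Then Q^3 v = λ^3·v = 1^3·(0, 0, 1) = 1·(0, 0, 1) = (0, 0, 1).

1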